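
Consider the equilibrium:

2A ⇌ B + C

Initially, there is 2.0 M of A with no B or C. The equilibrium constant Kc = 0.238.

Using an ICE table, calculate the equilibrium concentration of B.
[B] = 0.494 M

ICE: [A] = 2.0 − 2x, [B] = [C] = x.
Kc = x²/(2.0 − 2x)² = 0.238 ⇒ √Kc = x/(2.0 − 2x).
x = √0.238·2.0/(1 + 2√0.238) = 0.48785·2.0/1.9757 = 0.49385.
[B] = x = 0.494 M.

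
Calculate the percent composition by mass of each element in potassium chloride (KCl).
K: 52.45%, Cl: 47.55%

Molar mass of KCl = 74.55 g/mol
% K = (1 × 39.1) / 74.55 × 100% = 39.1 / 74.55 × 100% = 52.45%
% Cl = (1 × 35.45) / 74.55 × 100% = 35.45 / 74.55 × 100% = 47.55%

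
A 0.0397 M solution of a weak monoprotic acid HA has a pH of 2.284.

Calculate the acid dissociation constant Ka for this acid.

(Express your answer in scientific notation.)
K_a = 7.84e-04

[H⁺] = 10^(−pH) = 10^(−2.284) = 5.200e-03 M. For HA ⇌ H⁺ + A⁻, Ka = x²/(C − x) = (5.200e-03)²/(0.0397 − 5.200e-03) = 7.84e-04.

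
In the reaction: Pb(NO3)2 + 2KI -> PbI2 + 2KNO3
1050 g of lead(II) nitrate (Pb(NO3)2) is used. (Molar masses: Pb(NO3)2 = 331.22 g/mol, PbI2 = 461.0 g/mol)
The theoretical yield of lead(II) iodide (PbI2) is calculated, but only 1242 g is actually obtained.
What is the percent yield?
Moles of Pb(NO3)2 = 1050 g ÷ 331.22 g/mol = 3.1701 mol
Mole ratio: 1 mol PbI2 / 1 mol Pb(NO3)2
Moles of PbI2 = 3.1701 × (1/1) = 3.1701 mol
Theoretical yield = 3.1701 mol × 461.0 g/mol = 1461.4 g
Actual yield = 1242 g
Percent yield = (1242 / 1461.4) × 100% = 85.0%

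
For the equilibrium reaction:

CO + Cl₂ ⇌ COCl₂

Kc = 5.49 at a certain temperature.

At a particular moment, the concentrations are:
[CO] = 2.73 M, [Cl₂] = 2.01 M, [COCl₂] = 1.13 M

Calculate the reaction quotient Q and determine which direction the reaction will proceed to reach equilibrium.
Q = 0.206, Q < K, reaction proceeds forward (toward products)

Q = ([COCl₂]) / ([CO] × [Cl₂])
  = ((1.13)) / ((2.73)·(2.01)) = 1.13/5.4873 = 0.2059
Since Q = 0.2059 < Kc = 5.49, the reaction proceeds forward (toward products) to reach equilibrium.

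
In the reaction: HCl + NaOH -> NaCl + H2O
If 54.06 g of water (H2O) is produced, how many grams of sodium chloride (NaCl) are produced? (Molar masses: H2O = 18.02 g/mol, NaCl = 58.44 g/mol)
Moles of H2O = 54.06 g ÷ 18.02 g/mol = 3 mol
Mole ratio: 1 mol NaCl / 1 mol H2O
Moles of NaCl = 3 × (1/1) = 3 mol
Mass of NaCl = 3 mol × 58.44 g/mol = 175.3 g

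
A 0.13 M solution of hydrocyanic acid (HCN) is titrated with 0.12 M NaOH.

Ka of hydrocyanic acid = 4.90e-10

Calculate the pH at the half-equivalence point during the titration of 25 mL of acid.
pH = pKa = 9.31

At the half-equivalence point, [HA] = [A⁻], so by Henderson–Hasselbalch pH = pKa + log(1) = pKa.
pKa = −log(4.90e-10) = 9.31.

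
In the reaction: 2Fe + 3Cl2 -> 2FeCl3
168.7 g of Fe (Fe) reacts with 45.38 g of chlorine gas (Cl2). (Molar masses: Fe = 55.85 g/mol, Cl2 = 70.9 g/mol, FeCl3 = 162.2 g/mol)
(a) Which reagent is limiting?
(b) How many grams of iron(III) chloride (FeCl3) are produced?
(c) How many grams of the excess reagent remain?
(a) Cl2, (b) 69.21 g, (c) 144.9 g

Moles of Fe = 168.7 g ÷ 55.85 g/mol = 3.02059 mol
Moles of Cl2 = 45.38 g ÷ 70.9 g/mol = 0.640056 mol
Moles ÷ coefficient: Fe: 3.02059/2 = 1.51, Cl2: 0.640056/3 = 0.2134
(a) Cl2 has the smaller value, so Cl2 is the limiting reagent.
(b) Moles of FeCl3 = 0.640056 mol Cl2 × (2/3) = 0.426704 mol; mass = 0.426704 mol × 162.2 g/mol = 69.21 g
(c) Fe consumed = 0.640056 × (2/3) = 0.426704 mol; remaining = 3.02059 − 0.426704 = 2.59389 mol; mass = 2.59389 mol × 55.85 g/mol = 144.9 g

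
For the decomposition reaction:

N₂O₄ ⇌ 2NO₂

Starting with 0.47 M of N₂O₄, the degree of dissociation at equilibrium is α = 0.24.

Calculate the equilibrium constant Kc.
K_c = 0.1425

x = α·[A]₀ = 0.24 × 0.47 = 0.1128 M dissociated.
At eq: [N₂O₄] = 0.47 − 0.1128 = 0.3572 M; [NO₂] = 2x = 0.2256 M.
Kc = [NO₂]²/[N₂O₄] = (0.2256)²/0.3572 = 0.1425.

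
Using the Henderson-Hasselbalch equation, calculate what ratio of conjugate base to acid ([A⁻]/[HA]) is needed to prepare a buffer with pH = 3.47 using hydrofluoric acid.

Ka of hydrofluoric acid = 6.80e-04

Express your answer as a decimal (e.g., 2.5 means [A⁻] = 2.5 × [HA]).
[A⁻]/[HA] = 2.007

pKa = −log(6.80e-04) = 3.1675. pH = pKa + log([A⁻]/[HA]). 3.47 = 3.1675 + log(ratio). log(ratio) = 3.47 − 3.1675 = 0.3025. ratio = 10^(0.3025) = 2.007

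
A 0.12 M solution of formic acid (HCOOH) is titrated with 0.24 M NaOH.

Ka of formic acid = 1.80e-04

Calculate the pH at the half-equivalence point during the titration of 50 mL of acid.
pH = pKa = 3.74

At the half-equivalence point, [HA] = [A⁻], so by Henderson–Hasselbalch pH = pKa + log(1) = pKa.
pKa = −log(1.80e-04) = 3.74.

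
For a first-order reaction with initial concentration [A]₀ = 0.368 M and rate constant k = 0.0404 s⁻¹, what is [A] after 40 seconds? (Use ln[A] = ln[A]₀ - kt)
0.0731 M

ln[A] = ln[A]₀ - k·t = ln(0.368) - (0.0404)·(40) = -0.9997 - 1.6160 = -2.6157
[A] = e^(-2.6157) = 0.0731 M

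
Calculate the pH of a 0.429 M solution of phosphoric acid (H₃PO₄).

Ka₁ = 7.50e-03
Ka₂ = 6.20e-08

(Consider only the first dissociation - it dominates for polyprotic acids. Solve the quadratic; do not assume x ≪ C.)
pH = 1.27

x² + Ka₁·x − Ka₁·C = 0 with Ka₁ = 7.50e-03, C = 0.429.
x = (−Ka₁ + √(Ka₁² + 4·Ka₁·C))/2 = 5.3097e-02 M, so pH = 1.27.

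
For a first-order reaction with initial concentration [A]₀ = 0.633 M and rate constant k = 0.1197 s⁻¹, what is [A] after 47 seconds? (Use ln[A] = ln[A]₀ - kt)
0.0023 M

ln[A] = ln[A]₀ - k·t = ln(0.633) - (0.1197)·(47) = -0.4573 - 5.6259 = -6.0832
[A] = e^(-6.0832) = 0.0023 M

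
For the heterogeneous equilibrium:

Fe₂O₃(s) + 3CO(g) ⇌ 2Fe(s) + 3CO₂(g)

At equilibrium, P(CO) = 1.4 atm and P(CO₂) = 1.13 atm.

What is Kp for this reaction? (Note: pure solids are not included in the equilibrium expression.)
K_p = 0.526

Solids (Fe₂O₃, Fe) are excluded.
Kp = P(CO₂)³/P(CO)³ = (1.13)³/(1.4)³ = 1.443/2.744 = 0.526.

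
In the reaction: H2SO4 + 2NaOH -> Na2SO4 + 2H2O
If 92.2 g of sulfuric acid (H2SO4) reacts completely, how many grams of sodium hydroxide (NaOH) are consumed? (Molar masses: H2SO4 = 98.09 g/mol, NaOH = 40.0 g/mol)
Moles of H2SO4 = 92.2 g ÷ 98.09 g/mol = 0.939953 mol
Mole ratio: 2 mol NaOH / 1 mol H2SO4
Moles of NaOH = 0.939953 × (2/1) = 1.87991 mol
Mass of NaOH = 1.87991 mol × 40.0 g/mol = 75.2 g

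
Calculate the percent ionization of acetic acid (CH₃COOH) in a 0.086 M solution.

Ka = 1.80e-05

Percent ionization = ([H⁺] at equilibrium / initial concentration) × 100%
Percent ionization = 1.44%

Let x = [H⁺]. Ka = x²/(C - x) ⇒ x² + (1.80e-05)x - (1.80e-05)(0.086) = 0. x = 1.2352e-03. Percent = (1.2352e-03/0.086) × 100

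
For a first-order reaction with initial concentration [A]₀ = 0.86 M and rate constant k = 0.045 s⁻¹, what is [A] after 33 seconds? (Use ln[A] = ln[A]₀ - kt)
0.1948 M

ln[A] = ln[A]₀ - k·t = ln(0.86) - (0.045)·(33) = -0.1508 - 1.4850 = -1.6358
[A] = e^(-1.6358) = 0.1948 M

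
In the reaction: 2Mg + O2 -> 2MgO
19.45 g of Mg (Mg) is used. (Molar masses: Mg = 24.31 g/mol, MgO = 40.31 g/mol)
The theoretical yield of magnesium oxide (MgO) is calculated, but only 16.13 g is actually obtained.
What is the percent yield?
Moles of Mg = 19.45 g ÷ 24.31 g/mol = 0.800082 mol
Mole ratio: 2 mol MgO / 2 mol Mg
Moles of MgO = 0.800082 × (2/2) = 0.800082 mol
Theoretical yield = 0.800082 mol × 40.31 g/mol = 32.251 g
Actual yield = 16.13 g
Percent yield = (16.13 / 32.251) × 100% = 50.0%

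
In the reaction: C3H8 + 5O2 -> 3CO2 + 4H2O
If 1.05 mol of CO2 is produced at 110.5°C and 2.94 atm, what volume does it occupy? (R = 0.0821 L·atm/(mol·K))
T = 110.5°C + 273.15 = 383.65 K
V = nRT/P = (1.05 × 0.0821 × 383.65) / 2.94
V = 11.25 L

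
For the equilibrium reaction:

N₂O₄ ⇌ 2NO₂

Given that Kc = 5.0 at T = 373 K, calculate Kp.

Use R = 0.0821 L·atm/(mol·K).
K_p = 153.1165

Δn = (moles gaseous products) − (moles gaseous reactants) = 1
T = 373 K; RT = 0.0821 × 373 = 30.6233
Kp = Kc·(RT)^Δn = 5.0 × (30.6233)^1 = 5.0 × 30.6233 = 153.1165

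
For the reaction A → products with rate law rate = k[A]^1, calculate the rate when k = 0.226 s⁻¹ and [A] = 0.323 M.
0.073 M/s

rate = k·[A]^1 = 0.226·(0.323)^1 = 0.226·0.323 = 0.073 M/s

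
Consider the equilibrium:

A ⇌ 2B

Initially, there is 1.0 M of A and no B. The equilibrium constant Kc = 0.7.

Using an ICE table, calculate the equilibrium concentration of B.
[B] = 0.680 M

ICE: [A] = 1.0 − x, [B] = 2x.
Kc = (2x)²/(1.0 − x) = 0.7 ⇒ 4x² + 0.7x − 0.7 = 0.
x = (−0.7 + √(0.7² + 4·4·0.7))/(2·4) = (−0.7 + √11.69)/8 = 0.33988.
[B] = 2x = 0.680 M.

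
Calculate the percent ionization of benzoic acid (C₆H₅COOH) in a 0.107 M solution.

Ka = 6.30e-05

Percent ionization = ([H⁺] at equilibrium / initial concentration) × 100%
Percent ionization = 2.4%

Let x = [H⁺]. Ka = x²/(C - x) ⇒ x² + (6.30e-05)x - (6.30e-05)(0.107) = 0. x = 2.5650e-03. Percent = (2.5650e-03/0.107) × 100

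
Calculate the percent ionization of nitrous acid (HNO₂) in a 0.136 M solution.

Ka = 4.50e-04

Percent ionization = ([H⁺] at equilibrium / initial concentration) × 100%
Percent ionization = 5.59%

Let x = [H⁺]. Ka = x²/(C - x) ⇒ x² + (4.50e-04)x - (4.50e-04)(0.136) = 0. x = 7.6013e-03. Percent = (7.6013e-03/0.136) × 100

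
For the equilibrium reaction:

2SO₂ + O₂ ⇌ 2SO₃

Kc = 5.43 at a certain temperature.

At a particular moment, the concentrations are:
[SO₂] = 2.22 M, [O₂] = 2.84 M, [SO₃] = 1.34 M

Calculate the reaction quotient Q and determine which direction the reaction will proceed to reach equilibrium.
Q = 0.128, Q < K, reaction proceeds forward (toward products)

Q = ([SO₃]^2) / ([SO₂]^2 × [O₂])
  = ((1.34)^2) / ((2.22)^2·(2.84)) = 1.7956/13.997 = 0.1283
Since Q = 0.1283 < Kc = 5.43, the reaction proceeds forward (toward products) to reach equilibrium.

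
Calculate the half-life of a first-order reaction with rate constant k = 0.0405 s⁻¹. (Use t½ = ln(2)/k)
17.11 s

t½ = ln(2)/k = 0.6931/0.0405 = 17.11 s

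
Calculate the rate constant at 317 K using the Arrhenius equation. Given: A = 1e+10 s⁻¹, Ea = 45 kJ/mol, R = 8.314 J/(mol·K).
3.84e+02 s⁻¹

k = A·exp(-Ea/(R·T)) = 1e+10·exp(-45000/(8.314·317)) = 1e+10·exp(-17.0743) = 1e+10·3.8434e-08 = 3.84e+02 s⁻¹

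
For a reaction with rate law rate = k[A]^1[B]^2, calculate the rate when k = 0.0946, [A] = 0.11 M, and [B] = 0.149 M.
0.000231 M/s

rate = k·[A]^1·[B]^2 = 0.0946·(0.11)^1·(0.149)^2 = 0.0946·0.11·0.022201 = 0.000231 M/s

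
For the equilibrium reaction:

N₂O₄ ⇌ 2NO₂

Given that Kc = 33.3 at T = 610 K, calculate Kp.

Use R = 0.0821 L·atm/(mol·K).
K_p = 1.67e+03

Δn = (moles gaseous products) − (moles gaseous reactants) = 1
T = 610 K; RT = 0.0821 × 610 = 50.081
Kp = Kc·(RT)^Δn = 33.3 × (50.081)^1 = 33.3 × 50.081 = 1.67e+03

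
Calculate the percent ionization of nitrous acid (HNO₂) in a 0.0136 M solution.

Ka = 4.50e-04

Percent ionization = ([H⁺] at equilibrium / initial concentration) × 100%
Percent ionization = 16.6%

Let x = [H⁺]. Ka = x²/(C - x) ⇒ x² + (4.50e-04)x - (4.50e-04)(0.0136) = 0. x = 2.2591e-03. Percent = (2.2591e-03/0.0136) × 100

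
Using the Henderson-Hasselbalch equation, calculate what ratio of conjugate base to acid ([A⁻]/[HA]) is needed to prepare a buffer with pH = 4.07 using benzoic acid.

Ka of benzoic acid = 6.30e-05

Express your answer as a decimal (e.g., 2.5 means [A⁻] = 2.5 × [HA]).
[A⁻]/[HA] = 0.740

pKa = −log(6.30e-05) = 4.2007. pH = pKa + log([A⁻]/[HA]). 4.07 = 4.2007 + log(ratio). log(ratio) = 4.07 − 4.2007 = -0.1307. ratio = 10^(-0.1307) = 0.740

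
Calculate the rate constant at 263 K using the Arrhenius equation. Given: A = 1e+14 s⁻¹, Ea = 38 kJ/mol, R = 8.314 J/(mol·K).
2.83e+06 s⁻¹

k = A·exp(-Ea/(R·T)) = 1e+14·exp(-38000/(8.314·263)) = 1e+14·exp(-17.3787) = 1e+14·2.8348e-08 = 2.83e+06 s⁻¹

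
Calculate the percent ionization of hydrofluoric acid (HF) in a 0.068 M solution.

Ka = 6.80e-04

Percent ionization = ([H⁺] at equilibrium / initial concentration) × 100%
Percent ionization = 9.51%

Let x = [H⁺]. Ka = x²/(C - x) ⇒ x² + (6.80e-04)x - (6.80e-04)(0.068) = 0. x = 6.4685e-03. Percent = (6.4685e-03/0.068) × 100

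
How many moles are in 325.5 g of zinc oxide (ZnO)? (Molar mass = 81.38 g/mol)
Moles = 325.5 g ÷ 81.38 g/mol = 4 mol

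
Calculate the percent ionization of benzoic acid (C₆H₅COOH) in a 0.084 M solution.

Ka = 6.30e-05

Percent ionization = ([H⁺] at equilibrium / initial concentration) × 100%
Percent ionization = 2.7%

Let x = [H⁺]. Ka = x²/(C - x) ⇒ x² + (6.30e-05)x - (6.30e-05)(0.084) = 0. x = 2.2692e-03. Percent = (2.2692e-03/0.084) × 100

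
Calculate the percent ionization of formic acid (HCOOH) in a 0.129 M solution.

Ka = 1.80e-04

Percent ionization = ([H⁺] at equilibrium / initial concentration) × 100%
Percent ionization = 3.67%

Let x = [H⁺]. Ka = x²/(C - x) ⇒ x² + (1.80e-04)x - (1.80e-04)(0.129) = 0. x = 4.7296e-03. Percent = (4.7296e-03/0.129) × 100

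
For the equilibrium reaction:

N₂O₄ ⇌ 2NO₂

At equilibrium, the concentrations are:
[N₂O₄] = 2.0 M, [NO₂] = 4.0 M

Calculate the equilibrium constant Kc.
K_c = 8.0000

Kc = ([NO₂]^2) / ([N₂O₄])
   = ((4.0)^2) / ((2.0))
   = 16 / 2 = 8.0000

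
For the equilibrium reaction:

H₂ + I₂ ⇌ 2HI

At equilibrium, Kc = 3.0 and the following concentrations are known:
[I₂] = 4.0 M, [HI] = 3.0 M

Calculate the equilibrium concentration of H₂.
[H₂] = 0.7500 M

Kc = ([HI]^2) / ([H₂] × [I₂]) = 3.0
[H₂]^1 = (product terms)/(Kc · other reactant terms) = 9 / (3.0 · 4) = 0.75
[H₂] = 0.7500 M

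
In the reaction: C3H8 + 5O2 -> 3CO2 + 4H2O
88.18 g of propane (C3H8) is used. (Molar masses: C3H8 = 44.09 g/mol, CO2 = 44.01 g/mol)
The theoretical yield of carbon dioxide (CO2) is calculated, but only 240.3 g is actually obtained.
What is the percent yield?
Moles of C3H8 = 88.18 g ÷ 44.09 g/mol = 2 mol
Mole ratio: 3 mol CO2 / 1 mol C3H8
Moles of CO2 = 2 × (3/1) = 6 mol
Theoretical yield = 6 mol × 44.01 g/mol = 264.06 g
Actual yield = 240.3 g
Percent yield = (240.3 / 264.06) × 100% = 91.0%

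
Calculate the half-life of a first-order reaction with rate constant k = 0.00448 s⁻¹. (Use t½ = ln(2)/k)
154.72 s

t½ = ln(2)/k = 0.6931/0.00448 = 154.72 s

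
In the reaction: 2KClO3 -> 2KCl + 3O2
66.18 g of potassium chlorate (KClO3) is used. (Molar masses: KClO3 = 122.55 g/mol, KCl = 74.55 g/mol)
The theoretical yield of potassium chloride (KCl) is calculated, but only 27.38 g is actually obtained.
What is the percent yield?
Moles of KClO3 = 66.18 g ÷ 122.55 g/mol = 0.540024 mol
Mole ratio: 2 mol KCl / 2 mol KClO3
Moles of KCl = 0.540024 × (2/2) = 0.540024 mol
Theoretical yield = 0.540024 mol × 74.55 g/mol = 40.259 g
Actual yield = 27.38 g
Percent yield = (27.38 / 40.259) × 100% = 68.0%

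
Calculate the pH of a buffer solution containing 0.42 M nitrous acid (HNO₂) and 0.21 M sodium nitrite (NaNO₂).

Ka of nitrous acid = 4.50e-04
pH = 3.05

pKa = -log(4.50e-04) = 3.35. pH = pKa + log([A⁻]/[HA]) = 3.35 + log(0.21/0.42)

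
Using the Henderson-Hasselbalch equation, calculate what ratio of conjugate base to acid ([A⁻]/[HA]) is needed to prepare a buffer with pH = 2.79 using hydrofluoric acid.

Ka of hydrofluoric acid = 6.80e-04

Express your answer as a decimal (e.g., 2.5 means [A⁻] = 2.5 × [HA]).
[A⁻]/[HA] = 0.419

pKa = −log(6.80e-04) = 3.1675. pH = pKa + log([A⁻]/[HA]). 2.79 = 3.1675 + log(ratio). log(ratio) = 2.79 − 3.1675 = -0.3775. ratio = 10^(-0.3775) = 0.419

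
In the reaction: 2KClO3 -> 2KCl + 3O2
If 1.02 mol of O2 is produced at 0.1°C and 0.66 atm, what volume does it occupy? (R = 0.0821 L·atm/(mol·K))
T = 0.1°C + 273.15 = 273.25 K
V = nRT/P = (1.02 × 0.0821 × 273.25) / 0.66
V = 34.67 L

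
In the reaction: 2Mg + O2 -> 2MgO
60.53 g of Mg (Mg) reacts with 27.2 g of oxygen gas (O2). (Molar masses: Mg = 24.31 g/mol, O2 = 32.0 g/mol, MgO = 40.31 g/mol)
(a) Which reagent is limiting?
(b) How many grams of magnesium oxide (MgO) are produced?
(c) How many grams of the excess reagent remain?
(a) O2, (b) 68.53 g, (c) 19.2 g

Moles of Mg = 60.53 g ÷ 24.31 g/mol = 2.48992 mol
Moles of O2 = 27.2 g ÷ 32.0 g/mol = 0.85 mol
Moles ÷ coefficient: Mg: 2.48992/2 = 1.245, O2: 0.85/1 = 0.85
(a) O2 has the smaller value, so O2 is the limiting reagent.
(b) Moles of MgO = 0.85 mol O2 × (2/1) = 1.7 mol; mass = 1.7 mol × 40.31 g/mol = 68.53 g
(c) Mg consumed = 0.85 × (2/1) = 1.7 mol; remaining = 2.48992 − 1.7 = 0.789922 mol; mass = 0.789922 mol × 24.31 g/mol = 19.2 g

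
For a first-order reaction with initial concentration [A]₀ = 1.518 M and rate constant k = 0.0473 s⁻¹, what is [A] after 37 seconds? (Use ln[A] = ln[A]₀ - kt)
0.2638 M

ln[A] = ln[A]₀ - k·t = ln(1.518) - (0.0473)·(37) = 0.4174 - 1.7501 = -1.3327
[A] = e^(-1.3327) = 0.2638 M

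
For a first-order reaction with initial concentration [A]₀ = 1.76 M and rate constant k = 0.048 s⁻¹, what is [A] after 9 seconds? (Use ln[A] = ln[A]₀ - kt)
1.1426 M

ln[A] = ln[A]₀ - k·t = ln(1.76) - (0.048)·(9) = 0.5653 - 0.4320 = 0.1333
[A] = e^(0.1333) = 1.1426 M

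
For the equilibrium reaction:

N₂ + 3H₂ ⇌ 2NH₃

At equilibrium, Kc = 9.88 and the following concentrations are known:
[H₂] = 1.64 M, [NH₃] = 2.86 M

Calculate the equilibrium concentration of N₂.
[N₂] = 0.1877 M

Kc = ([NH₃]^2) / ([N₂] × [H₂]^3) = 9.88
[N₂]^1 = (product terms)/(Kc · other reactant terms) = 8.1796 / (9.88 · 4.4109) = 0.18769
[N₂] = 0.1877 M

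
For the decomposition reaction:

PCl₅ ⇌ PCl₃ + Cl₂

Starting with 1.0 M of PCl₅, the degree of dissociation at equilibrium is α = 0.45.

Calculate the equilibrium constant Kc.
K_c = 0.3682

x = α·[A]₀ = 0.45 × 1.0 = 0.45 M dissociated.
At eq: [PCl₅] = 1.0 − 0.45 = 0.55 M; [PCl₃] = [Cl₂] = x = 0.45 M.
Kc = [PCl₃][Cl₂]/[PCl₅] = (0.45)²/0.55 = 0.3682.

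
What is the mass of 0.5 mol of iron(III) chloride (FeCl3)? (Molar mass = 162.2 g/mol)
Mass = 0.5 mol × 162.2 g/mol = 81.1 g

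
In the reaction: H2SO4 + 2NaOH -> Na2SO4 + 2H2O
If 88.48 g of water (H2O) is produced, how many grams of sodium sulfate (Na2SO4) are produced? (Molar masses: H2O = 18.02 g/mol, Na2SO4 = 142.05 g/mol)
Moles of H2O = 88.48 g ÷ 18.02 g/mol = 4.9101 mol
Mole ratio: 1 mol Na2SO4 / 2 mol H2O
Moles of Na2SO4 = 4.9101 × (1/2) = 2.45505 mol
Mass of Na2SO4 = 2.45505 mol × 142.05 g/mol = 348.7 g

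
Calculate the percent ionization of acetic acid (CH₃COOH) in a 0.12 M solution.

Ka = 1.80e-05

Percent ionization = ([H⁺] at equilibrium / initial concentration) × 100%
Percent ionization = 1.22%

Let x = [H⁺]. Ka = x²/(C - x) ⇒ x² + (1.80e-05)x - (1.80e-05)(0.12) = 0. x = 1.4607e-03. Percent = (1.4607e-03/0.12) × 100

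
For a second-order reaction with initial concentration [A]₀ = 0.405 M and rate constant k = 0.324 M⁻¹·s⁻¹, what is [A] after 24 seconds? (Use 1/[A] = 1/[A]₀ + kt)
0.0976 M

1/[A] = 1/[A]₀ + k·t = 1/0.405 + (0.324)·(24) = 2.4691 + 7.7760 = 10.2451
[A] = 1/10.2451 = 0.0976 M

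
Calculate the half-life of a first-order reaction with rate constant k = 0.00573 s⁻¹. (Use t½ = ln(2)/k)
120.97 s

t½ = ln(2)/k = 0.6931/0.00573 = 120.97 s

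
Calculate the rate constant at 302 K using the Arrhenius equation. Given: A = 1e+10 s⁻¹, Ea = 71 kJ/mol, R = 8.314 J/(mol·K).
5.24e-03 s⁻¹

k = A·exp(-Ea/(R·T)) = 1e+10·exp(-71000/(8.314·302)) = 1e+10·exp(-28.2775) = 1e+10·5.2387e-13 = 5.24e-03 s⁻¹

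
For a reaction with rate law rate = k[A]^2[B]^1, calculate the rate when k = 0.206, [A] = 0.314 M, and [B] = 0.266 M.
0.005403 M/s

rate = k·[A]^2·[B]^1 = 0.206·(0.314)^2·(0.266)^1 = 0.206·0.098596·0.266 = 0.005403 M/s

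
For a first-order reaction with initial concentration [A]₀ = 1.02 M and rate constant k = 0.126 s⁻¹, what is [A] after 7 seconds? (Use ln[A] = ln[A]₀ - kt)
0.4222 M

ln[A] = ln[A]₀ - k·t = ln(1.02) - (0.126)·(7) = 0.0198 - 0.8820 = -0.8622
[A] = e^(-0.8622) = 0.4222 M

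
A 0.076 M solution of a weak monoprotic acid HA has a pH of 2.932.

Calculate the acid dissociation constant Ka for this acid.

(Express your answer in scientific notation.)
K_a = 1.83e-05

[H⁺] = 10^(−pH) = 10^(−2.932) = 1.169e-03 M. For HA ⇌ H⁺ + A⁻, Ka = x²/(C − x) = (1.169e-03)²/(0.076 − 1.169e-03) = 1.83e-05.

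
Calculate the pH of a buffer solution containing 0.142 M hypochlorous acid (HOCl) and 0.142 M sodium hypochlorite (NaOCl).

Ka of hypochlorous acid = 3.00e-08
pH = 7.52

pKa = -log(3.00e-08) = 7.52. pH = pKa + log([A⁻]/[HA]) = 7.52 + log(0.142/0.142)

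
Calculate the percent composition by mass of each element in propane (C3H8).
C: 81.72%, H: 18.29%

Molar mass of C3H8 = 44.09 g/mol
% C = (3 × 12.01) / 44.09 × 100% = 36.03 / 44.09 × 100% = 81.72%
% H = (8 × 1.008) / 44.09 × 100% = 8.064 / 44.09 × 100% = 18.29%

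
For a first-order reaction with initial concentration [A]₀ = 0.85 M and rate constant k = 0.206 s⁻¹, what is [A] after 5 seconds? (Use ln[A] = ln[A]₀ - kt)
0.3035 M

ln[A] = ln[A]₀ - k·t = ln(0.85) - (0.206)·(5) = -0.1625 - 1.0300 = -1.1925
[A] = e^(-1.1925) = 0.3035 M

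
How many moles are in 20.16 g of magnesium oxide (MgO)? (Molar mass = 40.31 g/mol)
Moles = 20.16 g ÷ 40.31 g/mol = 0.5001 mol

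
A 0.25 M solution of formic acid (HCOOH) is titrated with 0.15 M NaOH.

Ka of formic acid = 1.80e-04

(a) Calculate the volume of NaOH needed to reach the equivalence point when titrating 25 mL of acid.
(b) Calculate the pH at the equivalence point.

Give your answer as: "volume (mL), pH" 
V = 41.7 mL, pH = 8.36

(a) At equivalence: moles acid = moles base.
moles acid = 0.25 × 0.025 = 0.00625 mol; V_NaOH = 0.00625/0.15 = 0.04167 L = 41.7 mL.
(b) At equivalence, all acid → conjugate base A⁻ at [A⁻] = 0.00625/0.06667 = 0.09375 M.
Kb = Kw/Ka = 1.0e-14/1.80e-04 = 5.556e-11; [OH⁻] = √(Kb·[A⁻]) = 2.282e-06; pOH = 5.64; pH = 14 − pOH = 8.36.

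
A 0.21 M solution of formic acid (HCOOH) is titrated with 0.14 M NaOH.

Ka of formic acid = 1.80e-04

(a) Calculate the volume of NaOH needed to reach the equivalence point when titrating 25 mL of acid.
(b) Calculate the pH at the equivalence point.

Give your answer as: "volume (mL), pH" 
V = 37.5 mL, pH = 8.33

(a) At equivalence: moles acid = moles base.
moles acid = 0.21 × 0.025 = 0.00525 mol; V_NaOH = 0.00525/0.14 = 0.0375 L = 37.5 mL.
(b) At equivalence, all acid → conjugate base A⁻ at [A⁻] = 0.00525/0.0625 = 0.084 M.
Kb = Kw/Ka = 1.0e-14/1.80e-04 = 5.556e-11; [OH⁻] = √(Kb·[A⁻]) = 2.160e-06; pOH = 5.67; pH = 14 − pOH = 8.33.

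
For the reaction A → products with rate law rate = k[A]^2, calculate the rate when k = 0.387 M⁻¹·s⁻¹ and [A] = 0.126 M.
0.006144 M/s

rate = k·[A]^2 = 0.387·(0.126)^2 = 0.387·0.015876 = 0.006144 M/s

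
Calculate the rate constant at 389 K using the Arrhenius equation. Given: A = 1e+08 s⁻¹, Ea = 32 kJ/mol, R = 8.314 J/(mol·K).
5.05e+03 s⁻¹

k = A·exp(-Ea/(R·T)) = 1e+08·exp(-32000/(8.314·389)) = 1e+08·exp(-9.8944) = 1e+08·5.0455e-05 = 5.05e+03 s⁻¹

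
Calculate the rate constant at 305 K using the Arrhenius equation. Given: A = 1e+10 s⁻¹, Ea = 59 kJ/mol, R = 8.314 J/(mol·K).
7.86e-01 s⁻¹

k = A·exp(-Ea/(R·T)) = 1e+10·exp(-59000/(8.314·305)) = 1e+10·exp(-23.2671) = 1e+10·7.8565e-11 = 7.86e-01 s⁻¹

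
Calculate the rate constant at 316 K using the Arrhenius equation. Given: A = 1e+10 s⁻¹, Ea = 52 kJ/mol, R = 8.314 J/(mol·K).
2.54e+01 s⁻¹

k = A·exp(-Ea/(R·T)) = 1e+10·exp(-52000/(8.314·316)) = 1e+10·exp(-19.7928) = 1e+10·2.5358e-09 = 2.54e+01 s⁻¹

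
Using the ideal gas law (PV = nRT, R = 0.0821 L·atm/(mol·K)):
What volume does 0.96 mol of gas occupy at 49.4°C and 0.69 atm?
T = 49.4°C + 273.15 = 322.55 K
V = nRT/P = (0.96 × 0.0821 × 322.55) / 0.69
V = 36.84 L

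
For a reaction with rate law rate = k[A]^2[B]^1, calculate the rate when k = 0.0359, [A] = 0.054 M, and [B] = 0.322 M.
3.371e-05 M/s

rate = k·[A]^2·[B]^1 = 0.0359·(0.054)^2·(0.322)^1 = 0.0359·0.002916·0.322 = 3.371e-05 M/s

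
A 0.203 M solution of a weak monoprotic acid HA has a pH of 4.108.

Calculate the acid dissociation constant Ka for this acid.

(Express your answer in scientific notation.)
K_a = 3.00e-08

[H⁺] = 10^(−pH) = 10^(−4.108) = 7.798e-05 M. For HA ⇌ H⁺ + A⁻, Ka = x²/(C − x) = (7.798e-05)²/(0.203 − 7.798e-05) = 3.00e-08.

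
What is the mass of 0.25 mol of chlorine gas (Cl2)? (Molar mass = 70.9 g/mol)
Mass = 0.25 mol × 70.9 g/mol = 17.73 g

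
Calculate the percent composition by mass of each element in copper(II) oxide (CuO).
Cu: 79.89%, O: 20.11%

Molar mass of CuO = 79.55 g/mol
% Cu = (1 × 63.55) / 79.55 × 100% = 63.55 / 79.55 × 100% = 79.89%
% O = (1 × 16.0) / 79.55 × 100% = 16 / 79.55 × 100% = 20.11%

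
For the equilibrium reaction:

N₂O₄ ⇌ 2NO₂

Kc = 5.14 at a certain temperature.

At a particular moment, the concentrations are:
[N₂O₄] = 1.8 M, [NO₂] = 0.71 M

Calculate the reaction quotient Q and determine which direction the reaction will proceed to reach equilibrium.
Q = 0.280, Q < K, reaction proceeds forward (toward products)

Q = ([NO₂]^2) / ([N₂O₄])
  = ((0.71)^2) / ((1.8)) = 0.5041/1.8 = 0.2801
Since Q = 0.2801 < Kc = 5.14, the reaction proceeds forward (toward products) to reach equilibrium.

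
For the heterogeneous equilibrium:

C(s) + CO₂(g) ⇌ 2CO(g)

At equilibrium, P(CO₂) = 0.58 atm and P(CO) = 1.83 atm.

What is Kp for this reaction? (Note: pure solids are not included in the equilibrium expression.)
K_p = 5.774

Solid C is excluded.
Kp = P(CO)²/P(CO₂) = (1.83)²/0.58 = 3.349/0.58 = 5.774.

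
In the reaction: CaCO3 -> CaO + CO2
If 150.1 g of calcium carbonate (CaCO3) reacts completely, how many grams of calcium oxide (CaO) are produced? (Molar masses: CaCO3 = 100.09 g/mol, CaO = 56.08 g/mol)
Moles of CaCO3 = 150.1 g ÷ 100.09 g/mol = 1.49965 mol
Mole ratio: 1 mol CaO / 1 mol CaCO3
Moles of CaO = 1.49965 × (1/1) = 1.49965 mol
Mass of CaO = 1.49965 mol × 56.08 g/mol = 84.1 g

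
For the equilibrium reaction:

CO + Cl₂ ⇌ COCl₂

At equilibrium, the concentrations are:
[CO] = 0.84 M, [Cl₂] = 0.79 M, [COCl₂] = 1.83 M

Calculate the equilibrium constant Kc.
K_c = 2.7577

Kc = ([COCl₂]) / ([CO] × [Cl₂])
   = ((1.83)) / ((0.84)·(0.79))
   = 1.83 / 0.6636 = 2.7577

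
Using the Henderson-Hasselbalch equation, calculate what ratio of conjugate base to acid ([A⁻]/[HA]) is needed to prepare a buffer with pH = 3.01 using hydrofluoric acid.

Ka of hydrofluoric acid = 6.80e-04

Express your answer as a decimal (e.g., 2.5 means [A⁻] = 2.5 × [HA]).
[A⁻]/[HA] = 0.696

pKa = −log(6.80e-04) = 3.1675. pH = pKa + log([A⁻]/[HA]). 3.01 = 3.1675 + log(ratio). log(ratio) = 3.01 − 3.1675 = -0.1575. ratio = 10^(-0.1575) = 0.696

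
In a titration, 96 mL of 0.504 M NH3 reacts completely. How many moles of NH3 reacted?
Moles = Molarity × Volume (L)
Moles = 0.504 M × 0.096 L = 0.04838 mol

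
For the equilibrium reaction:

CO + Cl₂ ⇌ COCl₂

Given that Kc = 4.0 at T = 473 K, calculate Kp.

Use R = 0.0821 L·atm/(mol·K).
K_p = 0.1030

Δn = (moles gaseous products) − (moles gaseous reactants) = -1
T = 473 K; RT = 0.0821 × 473 = 38.8333
Kp = Kc·(RT)^Δn = 4.0 × (38.8333)^-1 = 4.0 × 0.0257511 = 0.1030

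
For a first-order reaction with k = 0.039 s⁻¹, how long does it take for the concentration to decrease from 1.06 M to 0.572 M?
15.82 s

From ln[A] = ln[A]₀ - k·t: t = ln([A]₀/[A])/k = ln(1.06/0.572)/0.039 = ln(1.8531)/0.039 = 0.6169/0.039 = 15.82 s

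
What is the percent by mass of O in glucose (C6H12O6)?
Mass of O in formula = 16.0 × 6 = 96 g/mol
Molar mass = 180.16 g/mol
% O = (96/180.16) × 100% = 53.29%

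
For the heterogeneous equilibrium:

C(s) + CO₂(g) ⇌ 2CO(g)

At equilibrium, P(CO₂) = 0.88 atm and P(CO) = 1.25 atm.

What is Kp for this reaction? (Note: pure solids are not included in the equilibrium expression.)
K_p = 1.776

Solid C is excluded.
Kp = P(CO)²/P(CO₂) = (1.25)²/0.88 = 1.562/0.88 = 1.776.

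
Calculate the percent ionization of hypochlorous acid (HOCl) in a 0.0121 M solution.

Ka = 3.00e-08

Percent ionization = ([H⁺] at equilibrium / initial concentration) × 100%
Percent ionization = 0.157%

Let x = [H⁺]. Ka = x²/(C - x) ⇒ x² + (3.00e-08)x - (3.00e-08)(0.0121) = 0. x = 1.9038e-05. Percent = (1.9038e-05/0.0121) × 100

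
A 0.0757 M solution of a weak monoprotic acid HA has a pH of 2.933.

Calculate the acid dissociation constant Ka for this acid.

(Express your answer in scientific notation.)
K_a = 1.83e-05

[H⁺] = 10^(−pH) = 10^(−2.933) = 1.167e-03 M. For HA ⇌ H⁺ + A⁻, Ka = x²/(C − x) = (1.167e-03)²/(0.0757 − 1.167e-03) = 1.83e-05.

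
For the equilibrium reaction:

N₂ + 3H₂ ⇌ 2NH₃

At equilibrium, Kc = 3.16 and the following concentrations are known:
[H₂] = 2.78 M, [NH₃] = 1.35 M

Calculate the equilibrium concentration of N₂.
[N₂] = 0.0268 M

Kc = ([NH₃]^2) / ([N₂] × [H₂]^3) = 3.16
[N₂]^1 = (product terms)/(Kc · other reactant terms) = 1.8225 / (3.16 · 21.485) = 0.026844
[N₂] = 0.0268 M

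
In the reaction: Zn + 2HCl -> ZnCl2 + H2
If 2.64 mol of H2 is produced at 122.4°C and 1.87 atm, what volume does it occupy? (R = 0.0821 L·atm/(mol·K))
T = 122.4°C + 273.15 = 395.55 K
V = nRT/P = (2.64 × 0.0821 × 395.55) / 1.87
V = 45.85 L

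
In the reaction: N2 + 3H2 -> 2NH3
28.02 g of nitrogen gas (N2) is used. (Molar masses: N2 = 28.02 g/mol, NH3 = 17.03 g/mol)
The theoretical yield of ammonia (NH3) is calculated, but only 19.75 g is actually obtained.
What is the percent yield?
Moles of N2 = 28.02 g ÷ 28.02 g/mol = 1 mol
Mole ratio: 2 mol NH3 / 1 mol N2
Moles of NH3 = 1 × (2/1) = 2 mol
Theoretical yield = 2 mol × 17.03 g/mol = 34.06 g
Actual yield = 19.75 g
Percent yield = (19.75 / 34.06) × 100% = 58.0%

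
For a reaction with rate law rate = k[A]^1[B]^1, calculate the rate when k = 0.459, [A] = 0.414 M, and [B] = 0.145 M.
0.02755 M/s

rate = k·[A]^1·[B]^1 = 0.459·(0.414)^1·(0.145)^1 = 0.459·0.414·0.145 = 0.02755 M/s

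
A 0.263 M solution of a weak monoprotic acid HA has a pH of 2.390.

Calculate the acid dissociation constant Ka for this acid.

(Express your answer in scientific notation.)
K_a = 6.41e-05

[H⁺] = 10^(−pH) = 10^(−2.390) = 4.074e-03 M. For HA ⇌ H⁺ + A⁻, Ka = x²/(C − x) = (4.074e-03)²/(0.263 − 4.074e-03) = 6.41e-05.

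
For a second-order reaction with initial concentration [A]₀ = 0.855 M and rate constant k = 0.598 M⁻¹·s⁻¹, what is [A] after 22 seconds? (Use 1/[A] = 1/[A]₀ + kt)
0.0698 M

1/[A] = 1/[A]₀ + k·t = 1/0.855 + (0.598)·(22) = 1.1696 + 13.1560 = 14.3256
[A] = 1/14.3256 = 0.0698 M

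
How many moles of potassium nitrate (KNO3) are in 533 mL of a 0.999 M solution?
Moles = Molarity × Volume (L)
Moles = 0.999 M × 0.533 L = 0.5325 mol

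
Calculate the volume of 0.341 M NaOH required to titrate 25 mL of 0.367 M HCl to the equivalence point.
V_{base} = 26.9 mL

At equivalence: moles acid = moles base.
moles HCl = 0.367 M × 0.025 L = 0.009175 mol
V_NaOH = 0.009175 mol ÷ 0.341 M = 0.02691 L = 26.9 mL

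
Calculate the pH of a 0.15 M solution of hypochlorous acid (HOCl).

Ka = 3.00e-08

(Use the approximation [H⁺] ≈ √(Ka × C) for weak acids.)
pH = 4.17

[H⁺] = √(Ka × C) = √(3.00e-08 × 0.15) = 6.7082e-05. pH = -log(6.7082e-05)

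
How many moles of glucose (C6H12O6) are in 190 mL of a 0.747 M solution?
Moles = Molarity × Volume (L)
Moles = 0.747 M × 0.19 L = 0.1419 mol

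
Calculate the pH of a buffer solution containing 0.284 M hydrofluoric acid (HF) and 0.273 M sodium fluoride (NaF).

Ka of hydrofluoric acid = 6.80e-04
pH = 3.15

pKa = -log(6.80e-04) = 3.17. pH = pKa + log([A⁻]/[HA]) = 3.17 + log(0.273/0.284)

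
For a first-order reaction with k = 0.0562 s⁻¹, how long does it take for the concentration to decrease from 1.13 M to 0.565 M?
12.33 s

From ln[A] = ln[A]₀ - k·t: t = ln([A]₀/[A])/k = ln(1.13/0.565)/0.0562 = ln(2.0000)/0.0562 = 0.6931/0.0562 = 12.33 s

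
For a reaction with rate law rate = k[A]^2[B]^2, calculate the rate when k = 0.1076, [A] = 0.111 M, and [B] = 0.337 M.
0.0001506 M/s

rate = k·[A]^2·[B]^2 = 0.1076·(0.111)^2·(0.337)^2 = 0.1076·0.012321·0.113569 = 0.0001506 M/s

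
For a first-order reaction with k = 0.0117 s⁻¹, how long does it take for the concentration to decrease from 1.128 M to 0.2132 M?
142.39 s

From ln[A] = ln[A]₀ - k·t: t = ln([A]₀/[A])/k = ln(1.128/0.2132)/0.0117 = ln(5.2908)/0.0117 = 1.6660/0.0117 = 142.39 s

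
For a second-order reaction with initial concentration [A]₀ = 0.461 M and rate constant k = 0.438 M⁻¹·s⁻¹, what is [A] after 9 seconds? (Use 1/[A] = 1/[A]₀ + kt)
0.1636 M

1/[A] = 1/[A]₀ + k·t = 1/0.461 + (0.438)·(9) = 2.1692 + 3.9420 = 6.1112
[A] = 1/6.1112 = 0.1636 M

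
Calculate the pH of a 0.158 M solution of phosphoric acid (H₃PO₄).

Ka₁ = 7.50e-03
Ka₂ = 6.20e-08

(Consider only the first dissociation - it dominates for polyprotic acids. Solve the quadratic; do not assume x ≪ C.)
pH = 1.51

x² + Ka₁·x − Ka₁·C = 0 with Ka₁ = 7.50e-03, C = 0.158.
x = (−Ka₁ + √(Ka₁² + 4·Ka₁·C))/2 = 3.0877e-02 M, so pH = 1.51.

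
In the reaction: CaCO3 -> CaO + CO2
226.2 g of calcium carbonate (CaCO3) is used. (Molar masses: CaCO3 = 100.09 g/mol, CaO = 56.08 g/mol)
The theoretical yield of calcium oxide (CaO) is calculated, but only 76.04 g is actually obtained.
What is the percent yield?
Moles of CaCO3 = 226.2 g ÷ 100.09 g/mol = 2.25997 mol
Mole ratio: 1 mol CaO / 1 mol CaCO3
Moles of CaO = 2.25997 × (1/1) = 2.25997 mol
Theoretical yield = 2.25997 mol × 56.08 g/mol = 126.74 g
Actual yield = 76.04 g
Percent yield = (76.04 / 126.74) × 100% = 60.0%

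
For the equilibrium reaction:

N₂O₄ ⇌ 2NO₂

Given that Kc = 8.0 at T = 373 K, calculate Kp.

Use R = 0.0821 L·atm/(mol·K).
K_p = 244.9864

Δn = (moles gaseous products) − (moles gaseous reactants) = 1
T = 373 K; RT = 0.0821 × 373 = 30.6233
Kp = Kc·(RT)^Δn = 8.0 × (30.6233)^1 = 8.0 × 30.6233 = 244.9864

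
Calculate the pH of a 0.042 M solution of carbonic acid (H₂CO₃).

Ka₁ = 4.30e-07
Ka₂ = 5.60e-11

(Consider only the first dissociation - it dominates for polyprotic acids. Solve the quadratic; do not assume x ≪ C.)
pH = 3.87

x² + Ka₁·x − Ka₁·C = 0 with Ka₁ = 4.30e-07, C = 0.042.
x = (−Ka₁ + √(Ka₁² + 4·Ka₁·C))/2 = 1.3417e-04 M, so pH = 3.87.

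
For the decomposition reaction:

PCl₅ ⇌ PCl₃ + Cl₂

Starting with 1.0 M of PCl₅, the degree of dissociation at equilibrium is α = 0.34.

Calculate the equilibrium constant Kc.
K_c = 0.1752

x = α·[A]₀ = 0.34 × 1.0 = 0.34 M dissociated.
At eq: [PCl₅] = 1.0 − 0.34 = 0.66 M; [PCl₃] = [Cl₂] = x = 0.34 M.
Kc = [PCl₃][Cl₂]/[PCl₅] = (0.34)²/0.66 = 0.1752.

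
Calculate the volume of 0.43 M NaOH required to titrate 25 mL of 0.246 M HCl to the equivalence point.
V_{base} = 14.3 mL

At equivalence: moles acid = moles base.
moles HCl = 0.246 M × 0.025 L = 0.00615 mol
V_NaOH = 0.00615 mol ÷ 0.43 M = 0.0143 L = 14.3 mL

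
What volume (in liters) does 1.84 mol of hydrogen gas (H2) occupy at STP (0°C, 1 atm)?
At STP, 1 mol of gas occupies 22.4 L
Volume = 1.84 mol × 22.4 L/mol = 41.22 L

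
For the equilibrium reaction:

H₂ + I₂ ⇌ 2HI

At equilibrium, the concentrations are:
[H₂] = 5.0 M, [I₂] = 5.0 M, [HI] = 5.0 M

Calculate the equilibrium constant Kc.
K_c = 1.0000

Kc = ([HI]^2) / ([H₂] × [I₂])
   = ((5.0)^2) / ((5.0)·(5.0))
   = 25 / 25 = 1.0000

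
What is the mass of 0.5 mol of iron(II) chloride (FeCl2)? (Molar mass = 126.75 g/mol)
Mass = 0.5 mol × 126.75 g/mol = 63.38 g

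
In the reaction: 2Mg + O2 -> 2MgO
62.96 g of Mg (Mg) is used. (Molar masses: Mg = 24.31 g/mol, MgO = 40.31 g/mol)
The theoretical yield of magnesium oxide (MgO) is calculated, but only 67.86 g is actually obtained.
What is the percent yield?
Moles of Mg = 62.96 g ÷ 24.31 g/mol = 2.58988 mol
Mole ratio: 2 mol MgO / 2 mol Mg
Moles of MgO = 2.58988 × (2/2) = 2.58988 mol
Theoretical yield = 2.58988 mol × 40.31 g/mol = 104.4 g
Actual yield = 67.86 g
Percent yield = (67.86 / 104.4) × 100% = 65.0%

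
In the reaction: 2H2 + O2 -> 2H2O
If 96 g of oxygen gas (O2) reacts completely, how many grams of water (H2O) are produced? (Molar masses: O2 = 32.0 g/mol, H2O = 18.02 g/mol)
Moles of O2 = 96 g ÷ 32.0 g/mol = 3 mol
Mole ratio: 2 mol H2O / 1 mol O2
Moles of H2O = 3 × (2/1) = 6 mol
Mass of H2O = 6 mol × 18.02 g/mol = 108.1 g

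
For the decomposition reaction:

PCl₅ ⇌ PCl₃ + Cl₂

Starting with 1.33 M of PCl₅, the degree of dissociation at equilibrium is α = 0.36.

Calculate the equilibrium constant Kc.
K_c = 0.2693

x = α·[A]₀ = 0.36 × 1.33 = 0.4788 M dissociated.
At eq: [PCl₅] = 1.33 − 0.4788 = 0.8512 M; [PCl₃] = [Cl₂] = x = 0.4788 M.
Kc = [PCl₃][Cl₂]/[PCl₅] = (0.4788)²/0.8512 = 0.2693.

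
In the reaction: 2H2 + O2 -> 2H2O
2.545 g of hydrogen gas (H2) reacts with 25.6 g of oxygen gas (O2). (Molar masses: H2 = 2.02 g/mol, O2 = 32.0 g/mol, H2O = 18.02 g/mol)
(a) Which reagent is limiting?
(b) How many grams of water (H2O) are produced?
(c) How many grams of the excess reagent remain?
(a) H2, (b) 22.7 g, (c) 5.442 g

Moles of H2 = 2.545 g ÷ 2.02 g/mol = 1.2599 mol
Moles of O2 = 25.6 g ÷ 32.0 g/mol = 0.8 mol
Moles ÷ coefficient: H2: 1.2599/2 = 0.63, O2: 0.8/1 = 0.8
(a) H2 has the smaller value, so H2 is the limiting reagent.
(b) Moles of H2O = 1.2599 mol H2 × (2/2) = 1.2599 mol; mass = 1.2599 mol × 18.02 g/mol = 22.7 g
(c) O2 consumed = 1.2599 × (1/2) = 0.62995 mol; remaining = 0.8 − 0.62995 = 0.17005 mol; mass = 0.17005 mol × 32.0 g/mol = 5.442 g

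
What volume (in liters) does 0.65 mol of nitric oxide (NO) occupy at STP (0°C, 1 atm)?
At STP, 1 mol of gas occupies 22.4 L
Volume = 0.65 mol × 22.4 L/mol = 14.56 L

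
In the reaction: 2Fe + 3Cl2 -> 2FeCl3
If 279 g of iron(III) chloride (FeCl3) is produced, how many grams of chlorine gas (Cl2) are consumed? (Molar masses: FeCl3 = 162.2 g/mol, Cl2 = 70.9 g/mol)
Moles of FeCl3 = 279 g ÷ 162.2 g/mol = 1.7201 mol
Mole ratio: 3 mol Cl2 / 2 mol FeCl3
Moles of Cl2 = 1.7201 × (3/2) = 2.58015 mol
Mass of Cl2 = 2.58015 mol × 70.9 g/mol = 182.9 g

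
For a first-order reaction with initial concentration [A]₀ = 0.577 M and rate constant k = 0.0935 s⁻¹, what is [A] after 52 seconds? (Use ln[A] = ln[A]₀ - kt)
0.0045 M

ln[A] = ln[A]₀ - k·t = ln(0.577) - (0.0935)·(52) = -0.5499 - 4.8620 = -5.4119
[A] = e^(-5.4119) = 0.0045 M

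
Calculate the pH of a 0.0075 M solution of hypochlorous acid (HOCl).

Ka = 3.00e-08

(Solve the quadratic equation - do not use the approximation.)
pH = 4.82

x² + Ka×x - Ka×C = 0. Using quadratic formula: [H⁺] = 1.4985e-05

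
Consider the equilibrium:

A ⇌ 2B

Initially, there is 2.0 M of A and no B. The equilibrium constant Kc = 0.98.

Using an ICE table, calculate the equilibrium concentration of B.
[B] = 1.176 M

ICE: [A] = 2.0 − x, [B] = 2x.
Kc = (2x)²/(2.0 − x) = 0.98 ⇒ 4x² + 0.98x − 1.96 = 0.
x = (−0.98 + √(0.98² + 4·4·1.96))/(2·4) = (−0.98 + √32.32)/8 = 0.58814.
[B] = 2x = 1.176 M.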